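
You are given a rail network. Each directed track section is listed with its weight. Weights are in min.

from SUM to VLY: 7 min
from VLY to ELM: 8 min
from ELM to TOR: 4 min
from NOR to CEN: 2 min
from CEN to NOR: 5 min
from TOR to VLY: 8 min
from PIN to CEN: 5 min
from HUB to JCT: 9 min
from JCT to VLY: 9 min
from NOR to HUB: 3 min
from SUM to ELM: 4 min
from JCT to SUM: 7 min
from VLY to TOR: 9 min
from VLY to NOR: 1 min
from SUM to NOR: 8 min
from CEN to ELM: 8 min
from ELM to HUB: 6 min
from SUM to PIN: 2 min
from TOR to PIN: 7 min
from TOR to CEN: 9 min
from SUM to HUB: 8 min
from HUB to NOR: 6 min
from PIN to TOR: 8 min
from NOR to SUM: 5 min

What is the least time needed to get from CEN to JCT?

Shortest distances from CEN:
CEN: 0
NOR: 5  (via CEN)
ELM: 8  (via CEN)
HUB: 8  (via NOR)
SUM: 10  (via NOR)
TOR: 12  (via ELM)
PIN: 12  (via SUM)
VLY: 17  (via SUM)
JCT: 17  (via HUB)
Shortest route: CEN–NOR–HUB–JCT = 17 min.

17 min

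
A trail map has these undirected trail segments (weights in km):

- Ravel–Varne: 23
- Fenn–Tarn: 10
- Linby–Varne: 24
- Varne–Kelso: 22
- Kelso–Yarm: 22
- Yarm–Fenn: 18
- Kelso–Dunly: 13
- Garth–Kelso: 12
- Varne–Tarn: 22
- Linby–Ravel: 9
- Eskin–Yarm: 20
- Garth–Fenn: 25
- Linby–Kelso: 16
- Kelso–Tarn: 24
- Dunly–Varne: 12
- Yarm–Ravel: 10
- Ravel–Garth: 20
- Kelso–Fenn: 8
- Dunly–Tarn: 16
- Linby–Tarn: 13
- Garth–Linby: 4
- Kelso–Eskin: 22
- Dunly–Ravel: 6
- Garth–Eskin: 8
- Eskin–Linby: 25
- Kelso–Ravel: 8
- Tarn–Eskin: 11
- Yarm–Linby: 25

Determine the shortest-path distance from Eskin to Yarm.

Settle nodes by increasing distance from Eskin:
Eskin: 0
Garth: 8  (via Eskin)
Tarn: 11  (via Eskin)
Linby: 12  (via Garth)
Yarm: 20  (via Eskin)
Shortest route: Eskin → Yarm = 20 km.

20 km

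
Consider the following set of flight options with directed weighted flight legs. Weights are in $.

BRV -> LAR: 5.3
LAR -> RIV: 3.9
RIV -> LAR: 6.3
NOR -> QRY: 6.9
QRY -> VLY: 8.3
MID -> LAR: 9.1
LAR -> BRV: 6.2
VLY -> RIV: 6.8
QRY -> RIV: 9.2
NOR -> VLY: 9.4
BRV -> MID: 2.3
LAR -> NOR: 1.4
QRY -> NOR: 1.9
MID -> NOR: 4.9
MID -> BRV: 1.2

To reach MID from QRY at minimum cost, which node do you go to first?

RIV

Candidate routes:
QRY–VLY–RIV–LAR–BRV–MID: 8.3+6.8+6.3+6.2+2.3 = 29.9
QRY–RIV–LAR–BRV–MID: 9.2+6.3+6.2+2.3 = 24
The minimum is $24 via QRY–RIV–LAR–BRV–MID.
So from QRY the first move is to RIV.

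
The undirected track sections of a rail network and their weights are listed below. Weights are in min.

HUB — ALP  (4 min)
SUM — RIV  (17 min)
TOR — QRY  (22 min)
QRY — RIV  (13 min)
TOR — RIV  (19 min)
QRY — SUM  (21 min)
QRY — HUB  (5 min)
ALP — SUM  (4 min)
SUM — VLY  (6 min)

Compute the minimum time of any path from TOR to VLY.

Shortest distances from TOR:
TOR: 0
RIV: 19  (via TOR)
QRY: 22  (via TOR)
HUB: 27  (via QRY)
ALP: 31  (via HUB)
SUM: 35  (via ALP)
VLY: 41  (via SUM)
Shortest route: TOR–QRY–HUB–ALP–SUM–VLY = 41 min.

41 min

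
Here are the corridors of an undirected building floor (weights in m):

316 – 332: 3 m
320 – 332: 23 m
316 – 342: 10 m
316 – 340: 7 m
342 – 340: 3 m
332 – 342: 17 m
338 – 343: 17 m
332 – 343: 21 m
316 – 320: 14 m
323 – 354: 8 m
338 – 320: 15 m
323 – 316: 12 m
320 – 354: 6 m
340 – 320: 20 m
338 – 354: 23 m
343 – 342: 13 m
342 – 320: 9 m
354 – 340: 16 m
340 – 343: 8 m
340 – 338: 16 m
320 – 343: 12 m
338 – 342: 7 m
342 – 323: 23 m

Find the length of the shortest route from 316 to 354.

20 m

Shortest distances from 316:
316: 0
332: 3  (via 316)
340: 7  (via 316)
342: 10  (via 316)
323: 12  (via 316)
320: 14  (via 316)
343: 15  (via 340)
338: 17  (via 342)
354: 20  (via 323)
Shortest route: 316 → 323 → 354 = 20 m.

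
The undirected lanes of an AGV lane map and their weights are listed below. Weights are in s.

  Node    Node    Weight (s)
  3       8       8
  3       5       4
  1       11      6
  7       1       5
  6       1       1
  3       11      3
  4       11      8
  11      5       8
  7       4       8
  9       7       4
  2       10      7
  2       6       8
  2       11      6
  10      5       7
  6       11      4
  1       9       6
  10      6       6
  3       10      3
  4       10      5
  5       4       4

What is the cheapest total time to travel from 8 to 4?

Compare a few routes:
8 → 3 → 11 → 4: 8+3+8 = 19
8 → 3 → 10 → 4: 8+3+5 = 16
The minimum is 16 s via 8 → 3 → 10 → 4.

16 s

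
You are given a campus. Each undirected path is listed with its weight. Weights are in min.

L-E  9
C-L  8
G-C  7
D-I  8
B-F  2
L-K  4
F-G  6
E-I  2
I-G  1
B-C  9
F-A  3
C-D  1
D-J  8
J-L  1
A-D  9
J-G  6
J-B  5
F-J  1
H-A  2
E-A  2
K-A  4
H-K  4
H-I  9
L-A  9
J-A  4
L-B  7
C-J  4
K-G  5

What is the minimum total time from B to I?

Running Dijkstra from B:
B: 0
F: 2  (via B)
J: 3  (via F)
L: 4  (via J)
A: 5  (via F)
C: 7  (via J)
E: 7  (via A)
H: 7  (via A)
D: 8  (via C)
G: 8  (via F)
K: 8  (via L)
I: 9  (via E)
Shortest route: B → F → A → E → I = 9 min.

9 min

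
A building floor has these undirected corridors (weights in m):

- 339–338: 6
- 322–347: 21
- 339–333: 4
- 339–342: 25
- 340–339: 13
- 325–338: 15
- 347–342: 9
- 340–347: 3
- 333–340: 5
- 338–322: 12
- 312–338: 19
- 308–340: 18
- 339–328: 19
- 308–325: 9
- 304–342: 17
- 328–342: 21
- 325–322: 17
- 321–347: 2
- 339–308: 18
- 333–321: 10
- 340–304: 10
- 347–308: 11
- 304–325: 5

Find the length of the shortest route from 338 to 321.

20 m

Settle nodes by increasing distance from 338:
338: 0
339: 6  (via 338)
333: 10  (via 339)
322: 12  (via 338)
340: 15  (via 333)
325: 15  (via 338)
347: 18  (via 340)
312: 19  (via 338)
321: 20  (via 333)
Shortest route: 338 → 339 → 333 → 321 = 20 m.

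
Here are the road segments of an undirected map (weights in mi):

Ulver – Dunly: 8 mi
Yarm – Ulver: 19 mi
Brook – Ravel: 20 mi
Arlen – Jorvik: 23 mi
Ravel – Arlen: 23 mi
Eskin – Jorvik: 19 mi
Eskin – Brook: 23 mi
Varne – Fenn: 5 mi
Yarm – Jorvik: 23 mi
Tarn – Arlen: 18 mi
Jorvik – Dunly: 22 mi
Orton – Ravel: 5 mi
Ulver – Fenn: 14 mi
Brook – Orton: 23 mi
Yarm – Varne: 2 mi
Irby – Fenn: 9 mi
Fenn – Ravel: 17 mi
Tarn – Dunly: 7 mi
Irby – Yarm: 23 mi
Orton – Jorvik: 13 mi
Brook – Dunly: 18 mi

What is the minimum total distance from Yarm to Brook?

Settle nodes by increasing distance from Yarm:
Yarm: 0
Varne: 2  (via Yarm)
Fenn: 7  (via Varne)
Irby: 16  (via Fenn)
Ulver: 19  (via Yarm)
Jorvik: 23  (via Yarm)
Ravel: 24  (via Fenn)
Dunly: 27  (via Ulver)
Orton: 29  (via Ravel)
Tarn: 34  (via Dunly)
Eskin: 42  (via Jorvik)
Brook: 44  (via Ravel)
Shortest route: Yarm–Varne–Fenn–Ravel–Brook = 44 mi.

44 mi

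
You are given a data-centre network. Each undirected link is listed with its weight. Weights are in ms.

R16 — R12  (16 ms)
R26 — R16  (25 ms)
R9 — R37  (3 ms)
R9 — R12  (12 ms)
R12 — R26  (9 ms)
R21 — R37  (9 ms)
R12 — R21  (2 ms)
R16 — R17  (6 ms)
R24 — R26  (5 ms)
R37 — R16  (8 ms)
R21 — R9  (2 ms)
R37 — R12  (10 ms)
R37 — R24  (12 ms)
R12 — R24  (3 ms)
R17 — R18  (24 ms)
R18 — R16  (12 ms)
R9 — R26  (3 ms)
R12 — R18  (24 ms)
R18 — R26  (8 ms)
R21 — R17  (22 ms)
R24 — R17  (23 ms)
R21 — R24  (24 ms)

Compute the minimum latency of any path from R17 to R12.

21 ms

Compare a few routes:
R17–R16–R12: 6+16 = 22
R17–R16–R37–R12: 6+8+10 = 24
R17–R16–R37–R9–R21–R12: 6+8+3+2+2 = 21
R17–R21–R12: 22+2 = 24
The minimum is 21 ms via R17–R16–R37–R9–R21–R12.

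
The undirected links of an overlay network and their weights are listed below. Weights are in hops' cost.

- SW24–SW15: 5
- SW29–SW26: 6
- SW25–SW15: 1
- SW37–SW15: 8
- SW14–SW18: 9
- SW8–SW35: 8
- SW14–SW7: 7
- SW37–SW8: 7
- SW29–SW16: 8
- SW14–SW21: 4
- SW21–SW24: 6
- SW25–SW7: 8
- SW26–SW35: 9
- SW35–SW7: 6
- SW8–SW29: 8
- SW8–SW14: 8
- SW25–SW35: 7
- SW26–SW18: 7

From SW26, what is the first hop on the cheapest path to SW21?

SW18

Compare a few routes:
SW26–SW29–SW8–SW14–SW21: 6+8+8+4 = 26
SW26–SW35–SW7–SW14–SW21: 9+6+7+4 = 26
SW26–SW18–SW14–SW21: 7+9+4 = 20
Cheapest is SW26–SW18–SW14–SW21 at 20 hops' cost.
So from SW26 the first move is to SW18.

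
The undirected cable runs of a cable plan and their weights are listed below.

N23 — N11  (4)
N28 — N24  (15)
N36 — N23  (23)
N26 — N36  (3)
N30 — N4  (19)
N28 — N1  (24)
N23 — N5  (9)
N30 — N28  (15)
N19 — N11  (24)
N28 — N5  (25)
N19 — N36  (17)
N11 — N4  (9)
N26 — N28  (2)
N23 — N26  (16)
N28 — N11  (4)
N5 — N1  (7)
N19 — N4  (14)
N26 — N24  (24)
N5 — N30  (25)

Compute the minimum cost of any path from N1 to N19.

Settle nodes by increasing distance from N1:
N1: 0
N5: 7  (via N1)
N23: 16  (via N5)
N11: 20  (via N23)
N28: 24  (via N1)
N26: 26  (via N28)
N36: 29  (via N26)
N4: 29  (via N11)
N30: 32  (via N5)
N24: 39  (via N28)
N19: 43  (via N4)
Shortest route: N1–N5–N23–N11–N4–N19 = 43.

43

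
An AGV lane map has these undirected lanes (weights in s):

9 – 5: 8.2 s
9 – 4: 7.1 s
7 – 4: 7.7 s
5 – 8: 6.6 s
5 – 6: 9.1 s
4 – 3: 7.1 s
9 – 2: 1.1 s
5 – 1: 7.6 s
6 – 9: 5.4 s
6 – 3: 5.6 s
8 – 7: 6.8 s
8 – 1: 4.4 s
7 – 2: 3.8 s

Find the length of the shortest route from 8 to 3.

21.3 s

Settle nodes by increasing distance from 8:
8: 0
1: 4.4  (via 8)
5: 6.6  (via 8)
7: 6.8  (via 8)
2: 10.6  (via 7)
9: 11.7  (via 2)
4: 14.5  (via 7)
6: 15.7  (via 5)
3: 21.3  (via 6)
Shortest route: 8 → 5 → 6 → 3 = 21.3 s.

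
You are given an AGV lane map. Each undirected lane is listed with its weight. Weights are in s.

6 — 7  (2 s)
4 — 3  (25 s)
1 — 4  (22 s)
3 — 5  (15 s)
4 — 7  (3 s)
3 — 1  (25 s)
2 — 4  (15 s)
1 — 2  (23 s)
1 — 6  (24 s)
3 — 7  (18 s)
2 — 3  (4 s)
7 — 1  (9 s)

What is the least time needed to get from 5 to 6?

35 s

Running Dijkstra from 5:
5: 0
3: 15  (via 5)
2: 19  (via 3)
7: 33  (via 3)
4: 34  (via 2)
6: 35  (via 7)
Shortest route: 5 → 3 → 7 → 6 = 35 s.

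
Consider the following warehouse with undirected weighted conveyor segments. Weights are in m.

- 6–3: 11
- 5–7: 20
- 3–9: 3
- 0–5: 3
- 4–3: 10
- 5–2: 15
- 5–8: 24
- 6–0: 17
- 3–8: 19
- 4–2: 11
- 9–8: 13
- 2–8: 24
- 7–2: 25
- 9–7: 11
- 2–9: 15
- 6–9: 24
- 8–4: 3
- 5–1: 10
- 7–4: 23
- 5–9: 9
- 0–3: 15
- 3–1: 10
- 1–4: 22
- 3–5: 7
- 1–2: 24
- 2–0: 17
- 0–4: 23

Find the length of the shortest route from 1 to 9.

13 m

Running Dijkstra from 1:
1: 0
3: 10  (via 1)
5: 10  (via 1)
0: 13  (via 5)
9: 13  (via 3)
Shortest route: 1–3–9 = 13 m.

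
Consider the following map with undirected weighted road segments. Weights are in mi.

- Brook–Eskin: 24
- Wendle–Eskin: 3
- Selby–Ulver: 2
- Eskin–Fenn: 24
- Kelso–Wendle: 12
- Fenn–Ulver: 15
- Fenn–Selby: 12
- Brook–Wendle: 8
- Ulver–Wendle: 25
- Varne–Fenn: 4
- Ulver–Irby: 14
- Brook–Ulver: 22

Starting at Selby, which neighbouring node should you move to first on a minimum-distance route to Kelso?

Ulver

Compare a few routes:
Selby - Fenn - Eskin - Wendle - Kelso: 12+24+3+12 = 51
Selby - Ulver - Wendle - Kelso: 2+25+12 = 39
Selby - Ulver - Brook - Wendle - Kelso: 2+22+8+12 = 44
Cheapest is Selby - Ulver - Wendle - Kelso at 39 mi.
So from Selby the first move is to Ulver.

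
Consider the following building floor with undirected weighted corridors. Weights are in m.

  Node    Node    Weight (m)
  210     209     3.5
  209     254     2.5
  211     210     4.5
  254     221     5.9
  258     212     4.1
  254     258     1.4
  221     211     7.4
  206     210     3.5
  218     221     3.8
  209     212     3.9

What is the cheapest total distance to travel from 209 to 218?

Settle nodes by increasing distance from 209:
209: 0
254: 2.5  (via 209)
210: 3.5  (via 209)
258: 3.9  (via 254)
212: 3.9  (via 209)
206: 7  (via 210)
211: 8  (via 210)
221: 8.4  (via 254)
218: 12.2  (via 221)
Shortest route: 209 → 254 → 221 → 218 = 12.2 m.

12.2 m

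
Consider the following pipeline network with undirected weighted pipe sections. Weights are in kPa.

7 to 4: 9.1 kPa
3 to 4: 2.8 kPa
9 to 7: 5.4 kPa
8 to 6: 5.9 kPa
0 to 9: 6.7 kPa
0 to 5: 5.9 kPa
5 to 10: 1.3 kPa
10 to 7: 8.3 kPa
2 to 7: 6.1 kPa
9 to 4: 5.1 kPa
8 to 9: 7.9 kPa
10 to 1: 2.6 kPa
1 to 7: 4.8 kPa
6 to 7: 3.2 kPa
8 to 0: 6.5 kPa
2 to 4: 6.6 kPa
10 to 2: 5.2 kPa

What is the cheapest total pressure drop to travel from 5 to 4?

13.1 kPa

Shortest distances from 5:
5: 0
10: 1.3  (via 5)
1: 3.9  (via 10)
0: 5.9  (via 5)
2: 6.5  (via 10)
7: 8.7  (via 1)
6: 11.9  (via 7)
8: 12.4  (via 0)
9: 12.6  (via 0)
4: 13.1  (via 2)
Shortest route: 5–10–2–4 = 13.1 kPa.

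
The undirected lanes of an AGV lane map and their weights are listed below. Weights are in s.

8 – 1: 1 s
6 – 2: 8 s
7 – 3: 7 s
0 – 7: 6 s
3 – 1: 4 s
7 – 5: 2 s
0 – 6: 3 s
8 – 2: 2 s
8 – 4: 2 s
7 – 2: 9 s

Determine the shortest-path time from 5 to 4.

Settle nodes by increasing distance from 5:
5: 0
7: 2  (via 5)
0: 8  (via 7)
3: 9  (via 7)
2: 11  (via 7)
6: 11  (via 0)
1: 13  (via 3)
8: 13  (via 2)
4: 15  (via 8)
Shortest route: 5–7–2–8–4 = 15 s.

15 s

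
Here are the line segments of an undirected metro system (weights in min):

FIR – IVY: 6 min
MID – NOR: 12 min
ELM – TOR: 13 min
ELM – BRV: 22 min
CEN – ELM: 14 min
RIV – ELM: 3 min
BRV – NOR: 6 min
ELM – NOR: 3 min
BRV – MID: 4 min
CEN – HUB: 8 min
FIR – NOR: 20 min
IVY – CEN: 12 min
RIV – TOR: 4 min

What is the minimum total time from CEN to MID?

Shortest distances from CEN:
CEN: 0
HUB: 8  (via CEN)
IVY: 12  (via CEN)
ELM: 14  (via CEN)
NOR: 17  (via ELM)
RIV: 17  (via ELM)
FIR: 18  (via IVY)
TOR: 21  (via RIV)
BRV: 23  (via NOR)
MID: 27  (via BRV)
Shortest route: CEN → ELM → NOR → BRV → MID = 27 min.

27 min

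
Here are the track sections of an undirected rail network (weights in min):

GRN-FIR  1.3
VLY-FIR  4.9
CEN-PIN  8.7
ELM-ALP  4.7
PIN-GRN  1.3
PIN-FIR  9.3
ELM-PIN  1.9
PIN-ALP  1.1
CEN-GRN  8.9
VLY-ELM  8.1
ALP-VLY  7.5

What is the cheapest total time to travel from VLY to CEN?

Settle nodes by increasing distance from VLY:
VLY: 0
FIR: 4.9  (via VLY)
GRN: 6.2  (via FIR)
PIN: 7.5  (via GRN)
ALP: 7.5  (via VLY)
ELM: 8.1  (via VLY)
CEN: 15.1  (via GRN)
Shortest route: VLY–FIR–GRN–CEN = 15.1 min.

15.1 min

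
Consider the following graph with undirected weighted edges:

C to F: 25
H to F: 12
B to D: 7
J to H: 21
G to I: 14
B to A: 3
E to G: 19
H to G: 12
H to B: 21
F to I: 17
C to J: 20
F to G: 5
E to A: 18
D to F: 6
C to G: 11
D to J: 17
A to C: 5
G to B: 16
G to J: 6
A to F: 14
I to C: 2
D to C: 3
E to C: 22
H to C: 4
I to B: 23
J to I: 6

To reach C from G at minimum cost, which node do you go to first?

Compare a few routes:
G - I - C: 14+2 = 16
G - C: 11 = 11
G - J - I - C: 6+6+2 = 14
G - F - D - C: 5+6+3 = 14
Cheapest is G - C at 11.
So from G the first move is to C.

C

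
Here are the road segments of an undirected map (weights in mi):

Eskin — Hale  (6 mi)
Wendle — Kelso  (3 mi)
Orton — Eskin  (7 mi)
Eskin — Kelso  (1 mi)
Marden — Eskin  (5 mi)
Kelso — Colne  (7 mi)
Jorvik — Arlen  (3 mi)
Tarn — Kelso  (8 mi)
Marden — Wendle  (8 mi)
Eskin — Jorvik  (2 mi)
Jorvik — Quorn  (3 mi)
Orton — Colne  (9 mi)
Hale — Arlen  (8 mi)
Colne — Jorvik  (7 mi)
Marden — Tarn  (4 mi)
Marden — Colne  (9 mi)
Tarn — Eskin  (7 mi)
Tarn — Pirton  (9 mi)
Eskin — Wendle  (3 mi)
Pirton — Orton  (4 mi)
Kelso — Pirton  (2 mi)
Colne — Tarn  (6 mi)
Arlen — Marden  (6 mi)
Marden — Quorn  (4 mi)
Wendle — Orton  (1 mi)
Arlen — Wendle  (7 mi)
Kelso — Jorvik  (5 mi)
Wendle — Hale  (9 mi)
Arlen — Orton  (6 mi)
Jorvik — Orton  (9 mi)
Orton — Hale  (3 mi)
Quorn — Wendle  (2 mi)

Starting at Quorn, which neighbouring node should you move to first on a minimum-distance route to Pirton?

Enumerating some paths:
Quorn → Wendle → Orton → Pirton: 2+1+4 = 7
Quorn → Jorvik → Eskin → Kelso → Pirton: 3+2+1+2 = 8
Quorn → Jorvik → Kelso → Pirton: 3+5+2 = 10
Quorn → Wendle → Eskin → Kelso → Pirton: 2+3+1+2 = 8
The minimum is 7 mi via Quorn → Wendle → Orton → Pirton.
So from Quorn the first move is to Wendle.

Wendle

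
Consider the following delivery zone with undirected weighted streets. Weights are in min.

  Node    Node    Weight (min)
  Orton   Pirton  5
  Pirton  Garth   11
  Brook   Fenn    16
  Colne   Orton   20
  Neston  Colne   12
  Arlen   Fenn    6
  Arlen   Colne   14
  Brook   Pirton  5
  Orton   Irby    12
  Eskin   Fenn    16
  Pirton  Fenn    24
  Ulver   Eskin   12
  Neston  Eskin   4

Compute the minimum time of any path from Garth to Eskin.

48 min

Settle nodes by increasing distance from Garth:
Garth: 0
Pirton: 11  (via Garth)
Brook: 16  (via Pirton)
Orton: 16  (via Pirton)
Irby: 28  (via Orton)
Fenn: 32  (via Brook)
Colne: 36  (via Orton)
Arlen: 38  (via Fenn)
Neston: 48  (via Colne)
Eskin: 48  (via Fenn)
Shortest route: Garth–Pirton–Brook–Fenn–Eskin = 48 min.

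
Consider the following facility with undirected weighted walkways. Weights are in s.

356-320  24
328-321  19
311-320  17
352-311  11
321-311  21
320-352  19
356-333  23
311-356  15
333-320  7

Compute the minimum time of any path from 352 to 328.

51 s

Settle nodes by increasing distance from 352:
352: 0
311: 11  (via 352)
320: 19  (via 352)
356: 26  (via 311)
333: 26  (via 320)
321: 32  (via 311)
328: 51  (via 321)
Shortest route: 352 → 311 → 321 → 328 = 51 s.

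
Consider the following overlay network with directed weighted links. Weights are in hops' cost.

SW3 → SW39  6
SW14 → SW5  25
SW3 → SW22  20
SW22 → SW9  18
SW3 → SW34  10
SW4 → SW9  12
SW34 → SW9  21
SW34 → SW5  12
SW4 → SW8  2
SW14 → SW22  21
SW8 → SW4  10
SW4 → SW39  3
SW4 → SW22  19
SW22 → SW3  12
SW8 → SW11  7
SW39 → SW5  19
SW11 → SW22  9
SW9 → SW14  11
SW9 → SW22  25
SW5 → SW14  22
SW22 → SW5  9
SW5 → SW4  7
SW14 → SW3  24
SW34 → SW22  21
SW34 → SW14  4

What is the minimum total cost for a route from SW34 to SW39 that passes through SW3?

34 hops' cost

Best SW34 to SW3: SW34–SW14–SW3 costing 28
Shortest SW3→SW39: SW3–SW39 = 6
Total via SW3: 28 + 6 = 34 hops' cost.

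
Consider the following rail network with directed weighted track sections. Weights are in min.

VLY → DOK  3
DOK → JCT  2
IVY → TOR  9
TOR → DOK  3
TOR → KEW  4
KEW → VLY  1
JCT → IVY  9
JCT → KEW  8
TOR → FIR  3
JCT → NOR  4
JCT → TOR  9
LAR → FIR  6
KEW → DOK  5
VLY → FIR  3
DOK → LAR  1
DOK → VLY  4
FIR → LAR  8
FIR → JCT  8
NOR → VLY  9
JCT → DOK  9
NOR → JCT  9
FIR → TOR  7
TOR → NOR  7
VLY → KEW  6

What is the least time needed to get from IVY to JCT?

Shortest distances from IVY:
IVY: 0
TOR: 9  (via IVY)
FIR: 12  (via TOR)
DOK: 12  (via TOR)
KEW: 13  (via TOR)
LAR: 13  (via DOK)
JCT: 14  (via DOK)
Shortest route: IVY–TOR–DOK–JCT = 14 min.

14 min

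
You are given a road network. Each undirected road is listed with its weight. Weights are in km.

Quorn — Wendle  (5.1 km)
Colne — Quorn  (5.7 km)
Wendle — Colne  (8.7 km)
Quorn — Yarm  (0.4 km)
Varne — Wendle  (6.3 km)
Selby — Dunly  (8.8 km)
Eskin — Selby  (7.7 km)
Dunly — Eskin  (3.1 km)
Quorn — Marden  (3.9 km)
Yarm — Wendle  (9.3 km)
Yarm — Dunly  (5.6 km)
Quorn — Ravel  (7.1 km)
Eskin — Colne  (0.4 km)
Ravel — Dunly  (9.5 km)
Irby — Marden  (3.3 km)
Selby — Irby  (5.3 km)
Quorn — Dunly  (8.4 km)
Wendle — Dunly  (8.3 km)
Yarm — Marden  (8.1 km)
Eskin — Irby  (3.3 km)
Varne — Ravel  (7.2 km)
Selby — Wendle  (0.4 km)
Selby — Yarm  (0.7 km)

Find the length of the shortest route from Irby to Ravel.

13.5 km

Shortest distances from Irby:
Irby: 0
Eskin: 3.3  (via Irby)
Marden: 3.3  (via Irby)
Colne: 3.7  (via Eskin)
Selby: 5.3  (via Irby)
Wendle: 5.7  (via Selby)
Yarm: 6  (via Selby)
Quorn: 6.4  (via Yarm)
Dunly: 6.4  (via Eskin)
Varne: 12  (via Wendle)
Ravel: 13.5  (via Quorn)
Shortest route: Irby–Selby–Yarm–Quorn–Ravel = 13.5 km.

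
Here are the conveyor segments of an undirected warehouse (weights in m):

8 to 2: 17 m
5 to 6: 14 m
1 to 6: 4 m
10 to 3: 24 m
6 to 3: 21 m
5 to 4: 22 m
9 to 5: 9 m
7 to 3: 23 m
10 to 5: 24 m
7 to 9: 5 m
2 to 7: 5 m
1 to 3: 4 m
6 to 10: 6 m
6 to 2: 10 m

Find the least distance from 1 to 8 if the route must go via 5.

Best 1 to 5: 1–6–5 costing 18
Shortest 5→8: 5–9–7–2–8 = 36
Total via 5: 18 + 36 = 54 m.

54 m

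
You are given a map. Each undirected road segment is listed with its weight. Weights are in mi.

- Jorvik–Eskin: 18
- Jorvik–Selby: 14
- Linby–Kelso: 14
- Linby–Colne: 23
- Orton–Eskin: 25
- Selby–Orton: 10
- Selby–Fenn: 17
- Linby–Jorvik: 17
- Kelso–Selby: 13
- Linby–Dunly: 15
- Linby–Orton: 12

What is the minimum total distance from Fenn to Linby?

39 mi

Running Dijkstra from Fenn:
Fenn: 0
Selby: 17  (via Fenn)
Orton: 27  (via Selby)
Kelso: 30  (via Selby)
Jorvik: 31  (via Selby)
Linby: 39  (via Orton)
Shortest route: Fenn → Selby → Orton → Linby = 39 mi.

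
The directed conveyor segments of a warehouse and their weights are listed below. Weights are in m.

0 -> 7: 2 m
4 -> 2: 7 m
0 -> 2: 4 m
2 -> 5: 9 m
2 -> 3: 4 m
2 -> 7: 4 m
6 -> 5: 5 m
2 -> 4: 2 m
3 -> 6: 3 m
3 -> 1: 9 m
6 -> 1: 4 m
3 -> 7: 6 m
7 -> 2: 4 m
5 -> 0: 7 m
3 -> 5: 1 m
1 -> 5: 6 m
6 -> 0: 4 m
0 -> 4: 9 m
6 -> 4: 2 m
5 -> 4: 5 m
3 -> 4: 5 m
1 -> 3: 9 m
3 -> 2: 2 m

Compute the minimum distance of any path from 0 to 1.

Candidate routes:
0–7–2–3–1: 2+4+4+9 = 19
0–2–3–1: 4+4+9 = 17
0–2–3–6–1: 4+4+3+4 = 15
0–7–2–3–6–1: 2+4+4+3+4 = 17
Cheapest is 0–2–3–6–1 at 15 m.

15 m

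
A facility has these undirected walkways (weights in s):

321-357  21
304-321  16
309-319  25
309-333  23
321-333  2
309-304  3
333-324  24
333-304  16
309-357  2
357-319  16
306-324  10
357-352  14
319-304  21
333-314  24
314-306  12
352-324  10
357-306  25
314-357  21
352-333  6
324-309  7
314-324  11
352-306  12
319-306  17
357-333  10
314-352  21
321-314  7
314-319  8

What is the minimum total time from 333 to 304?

Candidate routes:
333 → 304: 16 = 16
333 → 321 → 304: 2+16 = 18
333 → 357 → 309 → 304: 10+2+3 = 15
The minimum is 15 s via 333 → 357 → 309 → 304.

15 s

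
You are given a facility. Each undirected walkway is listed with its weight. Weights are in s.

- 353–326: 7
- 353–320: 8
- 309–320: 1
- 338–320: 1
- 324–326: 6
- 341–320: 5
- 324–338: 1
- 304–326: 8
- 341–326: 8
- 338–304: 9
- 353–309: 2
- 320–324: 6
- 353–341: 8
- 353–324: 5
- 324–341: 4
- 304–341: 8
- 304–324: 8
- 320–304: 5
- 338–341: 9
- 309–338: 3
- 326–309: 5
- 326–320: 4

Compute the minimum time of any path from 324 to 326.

Running Dijkstra from 324:
324: 0
338: 1  (via 324)
320: 2  (via 338)
309: 3  (via 320)
341: 4  (via 324)
353: 5  (via 324)
326: 6  (via 324)
Shortest route: 324 → 326 = 6 s.

6 s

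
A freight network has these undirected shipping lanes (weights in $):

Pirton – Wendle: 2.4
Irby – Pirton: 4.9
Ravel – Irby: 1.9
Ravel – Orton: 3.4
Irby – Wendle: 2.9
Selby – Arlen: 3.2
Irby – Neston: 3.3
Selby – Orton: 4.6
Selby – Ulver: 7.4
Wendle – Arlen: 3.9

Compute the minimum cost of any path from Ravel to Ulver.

$15.4

Shortest distances from Ravel:
Ravel: 0
Irby: 1.9  (via Ravel)
Orton: 3.4  (via Ravel)
Wendle: 4.8  (via Irby)
Neston: 5.2  (via Irby)
Pirton: 6.8  (via Irby)
Selby: 8  (via Orton)
Arlen: 8.7  (via Wendle)
Ulver: 15.4  (via Selby)
Shortest route: Ravel–Orton–Selby–Ulver = $15.4.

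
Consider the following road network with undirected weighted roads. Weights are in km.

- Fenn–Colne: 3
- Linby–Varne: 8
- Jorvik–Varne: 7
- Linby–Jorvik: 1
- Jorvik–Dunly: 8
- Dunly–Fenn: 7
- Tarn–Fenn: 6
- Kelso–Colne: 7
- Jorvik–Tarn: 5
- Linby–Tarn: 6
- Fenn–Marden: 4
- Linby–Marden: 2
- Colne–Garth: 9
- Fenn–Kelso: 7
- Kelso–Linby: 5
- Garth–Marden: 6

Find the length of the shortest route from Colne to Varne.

Compare a few routes:
Colne–Kelso–Linby–Varne: 7+5+8 = 20
Colne–Fenn–Marden–Linby–Varne: 3+4+2+8 = 17
Colne–Kelso–Linby–Jorvik–Varne: 7+5+1+7 = 20
Colne–Fenn–Tarn–Jorvik–Varne: 3+6+5+7 = 21
Cheapest is Colne–Fenn–Marden–Linby–Varne at 17 km.

17 km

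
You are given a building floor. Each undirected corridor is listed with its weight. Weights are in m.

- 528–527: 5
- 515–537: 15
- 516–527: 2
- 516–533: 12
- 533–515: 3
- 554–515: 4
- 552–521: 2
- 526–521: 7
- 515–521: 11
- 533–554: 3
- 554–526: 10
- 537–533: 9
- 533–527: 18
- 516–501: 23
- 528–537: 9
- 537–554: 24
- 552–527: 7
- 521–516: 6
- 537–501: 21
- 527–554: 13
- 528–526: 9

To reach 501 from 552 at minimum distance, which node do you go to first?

Candidate routes:
552–527–516–501: 7+2+23 = 32
552–527–528–537–501: 7+5+9+21 = 42
552–521–516–501: 2+6+23 = 31
The minimum is 31 m via 552–521–516–501.
So from 552 the first move is to 521.

521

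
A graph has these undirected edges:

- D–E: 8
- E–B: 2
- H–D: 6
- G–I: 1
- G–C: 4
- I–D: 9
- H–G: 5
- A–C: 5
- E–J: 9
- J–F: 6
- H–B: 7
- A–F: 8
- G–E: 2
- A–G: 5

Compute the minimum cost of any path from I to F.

14

Shortest distances from I:
I: 0
G: 1  (via I)
E: 3  (via G)
B: 5  (via E)
C: 5  (via G)
A: 6  (via G)
H: 6  (via G)
D: 9  (via I)
J: 12  (via E)
F: 14  (via A)
Shortest route: I–G–A–F = 14.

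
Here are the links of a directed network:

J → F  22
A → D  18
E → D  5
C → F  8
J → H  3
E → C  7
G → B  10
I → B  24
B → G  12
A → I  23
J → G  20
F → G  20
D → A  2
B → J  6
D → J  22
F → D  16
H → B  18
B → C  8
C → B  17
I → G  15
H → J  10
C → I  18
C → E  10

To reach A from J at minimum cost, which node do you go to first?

Candidate routes:
J → H → B → C → F → D → A: 3+18+8+8+16+2 = 55
J → G → B → C → E → D → A: 20+10+8+10+5+2 = 55
J → H → B → C → E → D → A: 3+18+8+10+5+2 = 46
J → F → D → A: 22+16+2 = 40
The minimum is 40 via J → F → D → A.
So from J the first move is to F.

F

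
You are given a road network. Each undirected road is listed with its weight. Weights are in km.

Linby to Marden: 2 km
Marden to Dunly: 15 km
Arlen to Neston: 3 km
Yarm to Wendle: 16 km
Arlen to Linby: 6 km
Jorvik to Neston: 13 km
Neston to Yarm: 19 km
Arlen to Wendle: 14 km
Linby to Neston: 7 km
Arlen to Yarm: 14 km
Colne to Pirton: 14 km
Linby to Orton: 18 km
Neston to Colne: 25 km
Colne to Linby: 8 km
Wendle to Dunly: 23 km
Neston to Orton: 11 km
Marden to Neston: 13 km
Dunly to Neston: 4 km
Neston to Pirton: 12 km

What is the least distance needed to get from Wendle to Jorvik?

30 km

Candidate routes:
Wendle → Arlen → Neston → Jorvik: 14+3+13 = 30
Wendle → Arlen → Linby → Neston → Jorvik: 14+6+7+13 = 40
Wendle → Dunly → Neston → Jorvik: 23+4+13 = 40
Wendle → Yarm → Arlen → Neston → Jorvik: 16+14+3+13 = 46
Cheapest is Wendle → Arlen → Neston → Jorvik at 30 km.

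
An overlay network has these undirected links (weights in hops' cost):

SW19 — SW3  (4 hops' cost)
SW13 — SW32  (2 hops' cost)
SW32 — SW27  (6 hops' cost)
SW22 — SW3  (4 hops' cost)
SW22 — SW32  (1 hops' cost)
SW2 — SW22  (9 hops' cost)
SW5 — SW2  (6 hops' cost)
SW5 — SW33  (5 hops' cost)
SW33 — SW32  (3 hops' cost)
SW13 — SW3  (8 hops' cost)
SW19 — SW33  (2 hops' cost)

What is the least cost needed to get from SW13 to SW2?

12 hops' cost

Enumerating some paths:
SW13 → SW32 → SW22 → SW3 → SW19 → SW33 → SW5 → SW2: 2+1+4+4+2+5+6 = 24
SW13 → SW32 → SW33 → SW5 → SW2: 2+3+5+6 = 16
SW13 → SW32 → SW22 → SW2: 2+1+9 = 12
SW13 → SW3 → SW22 → SW2: 8+4+9 = 21
Cheapest is SW13 → SW32 → SW22 → SW2 at 12 hops' cost.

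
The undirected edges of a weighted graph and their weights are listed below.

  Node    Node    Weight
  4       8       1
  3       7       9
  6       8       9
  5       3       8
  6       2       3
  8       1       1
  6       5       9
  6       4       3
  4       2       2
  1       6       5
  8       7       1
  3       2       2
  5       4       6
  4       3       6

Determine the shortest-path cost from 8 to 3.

Compare a few routes:
8 → 4 → 3: 1+6 = 7
8 → 4 → 6 → 2 → 3: 1+3+3+2 = 9
8 → 4 → 2 → 3: 1+2+2 = 5
The minimum is 5 via 8 → 4 → 2 → 3.

5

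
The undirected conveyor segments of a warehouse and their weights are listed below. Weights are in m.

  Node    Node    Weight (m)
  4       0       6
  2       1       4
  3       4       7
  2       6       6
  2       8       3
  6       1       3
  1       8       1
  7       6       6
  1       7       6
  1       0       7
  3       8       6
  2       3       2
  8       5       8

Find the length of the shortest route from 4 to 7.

19 m

Enumerating some paths:
4 - 3 - 8 - 1 - 7: 7+6+1+6 = 20
4 - 3 - 2 - 6 - 7: 7+2+6+6 = 21
4 - 0 - 1 - 7: 6+7+6 = 19
The minimum is 19 m via 4 - 0 - 1 - 7.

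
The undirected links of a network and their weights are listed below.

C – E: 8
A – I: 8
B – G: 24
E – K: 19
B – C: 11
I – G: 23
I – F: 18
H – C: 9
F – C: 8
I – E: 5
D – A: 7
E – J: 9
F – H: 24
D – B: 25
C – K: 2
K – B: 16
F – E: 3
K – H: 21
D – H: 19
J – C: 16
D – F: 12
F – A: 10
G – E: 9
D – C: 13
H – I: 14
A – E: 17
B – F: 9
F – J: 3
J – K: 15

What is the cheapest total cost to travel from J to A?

13

Compare a few routes:
J → F → E → I → A: 3+3+5+8 = 19
J → E → I → A: 9+5+8 = 22
J → E → F → A: 9+3+10 = 22
J → F → A: 3+10 = 13
The minimum is 13 via J → F → A.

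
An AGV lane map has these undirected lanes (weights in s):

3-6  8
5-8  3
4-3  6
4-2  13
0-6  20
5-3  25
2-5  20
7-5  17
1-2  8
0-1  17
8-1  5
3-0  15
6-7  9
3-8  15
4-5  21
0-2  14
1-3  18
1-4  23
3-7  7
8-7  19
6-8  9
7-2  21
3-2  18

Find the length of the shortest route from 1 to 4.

21 s

Shortest distances from 1:
1: 0
8: 5  (via 1)
2: 8  (via 1)
5: 8  (via 8)
6: 14  (via 8)
0: 17  (via 1)
3: 18  (via 1)
4: 21  (via 2)
Shortest route: 1 → 2 → 4 = 21 s.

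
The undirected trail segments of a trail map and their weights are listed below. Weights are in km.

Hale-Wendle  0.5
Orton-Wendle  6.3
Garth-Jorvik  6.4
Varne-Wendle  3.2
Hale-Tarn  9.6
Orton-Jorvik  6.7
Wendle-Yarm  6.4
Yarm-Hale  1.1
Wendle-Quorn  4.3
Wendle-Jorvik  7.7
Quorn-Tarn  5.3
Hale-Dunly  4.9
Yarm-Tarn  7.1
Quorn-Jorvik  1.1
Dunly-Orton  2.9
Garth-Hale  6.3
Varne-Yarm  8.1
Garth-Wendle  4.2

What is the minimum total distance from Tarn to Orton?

13.1 km

Running Dijkstra from Tarn:
Tarn: 0
Quorn: 5.3  (via Tarn)
Jorvik: 6.4  (via Quorn)
Yarm: 7.1  (via Tarn)
Hale: 8.2  (via Yarm)
Wendle: 8.7  (via Hale)
Varne: 11.9  (via Wendle)
Garth: 12.8  (via Jorvik)
Dunly: 13.1  (via Hale)
Orton: 13.1  (via Jorvik)
Shortest route: Tarn–Quorn–Jorvik–Orton = 13.1 km.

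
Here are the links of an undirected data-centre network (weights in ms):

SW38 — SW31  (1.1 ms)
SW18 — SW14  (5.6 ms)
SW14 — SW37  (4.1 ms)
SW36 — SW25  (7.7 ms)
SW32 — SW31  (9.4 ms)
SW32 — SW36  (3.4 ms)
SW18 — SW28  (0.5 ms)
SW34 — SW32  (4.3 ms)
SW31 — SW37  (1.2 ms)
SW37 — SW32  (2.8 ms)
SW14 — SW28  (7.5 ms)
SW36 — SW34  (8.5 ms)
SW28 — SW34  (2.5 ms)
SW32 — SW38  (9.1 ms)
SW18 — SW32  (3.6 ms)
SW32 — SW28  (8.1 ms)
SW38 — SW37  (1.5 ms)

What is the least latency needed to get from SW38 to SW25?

Running Dijkstra from SW38:
SW38: 0
SW31: 1.1  (via SW38)
SW37: 1.5  (via SW38)
SW32: 4.3  (via SW37)
SW14: 5.6  (via SW37)
SW36: 7.7  (via SW32)
SW18: 7.9  (via SW32)
SW28: 8.4  (via SW18)
SW34: 8.6  (via SW32)
SW25: 15.4  (via SW36)
Shortest route: SW38 → SW37 → SW32 → SW36 → SW25 = 15.4 ms.

15.4 ms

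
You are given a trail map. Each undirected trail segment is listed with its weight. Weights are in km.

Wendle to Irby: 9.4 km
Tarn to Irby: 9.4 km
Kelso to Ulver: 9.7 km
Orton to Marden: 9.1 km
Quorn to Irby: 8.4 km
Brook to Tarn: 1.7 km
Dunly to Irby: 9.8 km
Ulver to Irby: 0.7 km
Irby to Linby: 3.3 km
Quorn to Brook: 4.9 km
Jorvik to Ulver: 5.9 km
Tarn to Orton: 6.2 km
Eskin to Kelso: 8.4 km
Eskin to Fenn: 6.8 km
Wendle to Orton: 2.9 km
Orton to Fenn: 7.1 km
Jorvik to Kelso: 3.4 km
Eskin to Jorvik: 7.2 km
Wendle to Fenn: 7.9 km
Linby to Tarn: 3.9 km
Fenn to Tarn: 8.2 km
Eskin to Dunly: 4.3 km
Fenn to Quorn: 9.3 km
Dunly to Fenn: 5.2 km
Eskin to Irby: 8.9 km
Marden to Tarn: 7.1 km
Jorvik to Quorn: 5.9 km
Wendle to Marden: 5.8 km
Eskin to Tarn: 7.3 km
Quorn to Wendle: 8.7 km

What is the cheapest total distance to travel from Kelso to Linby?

13.3 km

Shortest distances from Kelso:
Kelso: 0
Jorvik: 3.4  (via Kelso)
Eskin: 8.4  (via Kelso)
Ulver: 9.3  (via Jorvik)
Quorn: 9.3  (via Jorvik)
Irby: 10  (via Ulver)
Dunly: 12.7  (via Eskin)
Linby: 13.3  (via Irby)
Shortest route: Kelso → Jorvik → Ulver → Irby → Linby = 13.3 km.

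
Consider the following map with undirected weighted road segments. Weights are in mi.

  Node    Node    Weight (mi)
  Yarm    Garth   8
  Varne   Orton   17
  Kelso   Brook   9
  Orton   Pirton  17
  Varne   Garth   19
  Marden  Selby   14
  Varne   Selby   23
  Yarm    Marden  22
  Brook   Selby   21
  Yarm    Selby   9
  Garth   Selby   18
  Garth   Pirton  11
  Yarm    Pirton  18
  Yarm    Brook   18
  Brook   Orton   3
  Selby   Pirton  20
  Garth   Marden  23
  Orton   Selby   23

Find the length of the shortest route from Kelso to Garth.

35 mi

Enumerating some paths:
Kelso - Brook - Orton - Pirton - Garth: 9+3+17+11 = 40
Kelso - Brook - Yarm - Garth: 9+18+8 = 35
Kelso - Brook - Selby - Yarm - Garth: 9+21+9+8 = 47
Kelso - Brook - Orton - Varne - Garth: 9+3+17+19 = 48
The minimum is 35 mi via Kelso - Brook - Yarm - Garth.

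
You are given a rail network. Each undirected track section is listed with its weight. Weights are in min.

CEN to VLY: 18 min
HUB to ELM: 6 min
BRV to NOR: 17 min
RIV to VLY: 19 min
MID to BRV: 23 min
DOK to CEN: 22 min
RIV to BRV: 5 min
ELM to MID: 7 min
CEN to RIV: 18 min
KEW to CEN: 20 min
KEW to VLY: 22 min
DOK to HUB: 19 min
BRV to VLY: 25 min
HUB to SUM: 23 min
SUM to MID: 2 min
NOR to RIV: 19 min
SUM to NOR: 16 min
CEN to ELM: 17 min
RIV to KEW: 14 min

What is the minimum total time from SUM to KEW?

Enumerating some paths:
SUM → MID → ELM → CEN → KEW: 2+7+17+20 = 46
SUM → NOR → RIV → KEW: 16+19+14 = 49
SUM → MID → BRV → RIV → KEW: 2+23+5+14 = 44
SUM → NOR → BRV → RIV → KEW: 16+17+5+14 = 52
Cheapest is SUM → MID → BRV → RIV → KEW at 44 min.

44 min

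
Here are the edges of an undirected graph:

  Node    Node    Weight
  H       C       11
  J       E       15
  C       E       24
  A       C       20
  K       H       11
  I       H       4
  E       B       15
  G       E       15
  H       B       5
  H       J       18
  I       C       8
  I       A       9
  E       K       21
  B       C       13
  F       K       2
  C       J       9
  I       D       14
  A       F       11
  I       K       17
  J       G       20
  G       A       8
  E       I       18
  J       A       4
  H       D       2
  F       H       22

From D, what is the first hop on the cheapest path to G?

Enumerating some paths:
D → I → A → G: 14+9+8 = 31
D → H → C → J → A → G: 2+11+9+4+8 = 34
D → H → I → A → G: 2+4+9+8 = 23
D → H → J → A → G: 2+18+4+8 = 32
The minimum is 23 via D → H → I → A → G.
So from D the first move is to H.

H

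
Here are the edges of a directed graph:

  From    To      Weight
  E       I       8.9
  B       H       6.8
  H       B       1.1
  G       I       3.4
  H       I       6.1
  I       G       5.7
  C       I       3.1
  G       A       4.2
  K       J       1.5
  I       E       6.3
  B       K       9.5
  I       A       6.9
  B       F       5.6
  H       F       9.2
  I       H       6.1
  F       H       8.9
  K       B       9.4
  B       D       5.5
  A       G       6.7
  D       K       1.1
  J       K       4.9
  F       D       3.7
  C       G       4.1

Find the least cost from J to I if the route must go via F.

Shortest J→F: J–K–B–F = 19.9
Best F to I: F–H–I costing 15
Total via F: 19.9 + 15 = 34.9.

34.9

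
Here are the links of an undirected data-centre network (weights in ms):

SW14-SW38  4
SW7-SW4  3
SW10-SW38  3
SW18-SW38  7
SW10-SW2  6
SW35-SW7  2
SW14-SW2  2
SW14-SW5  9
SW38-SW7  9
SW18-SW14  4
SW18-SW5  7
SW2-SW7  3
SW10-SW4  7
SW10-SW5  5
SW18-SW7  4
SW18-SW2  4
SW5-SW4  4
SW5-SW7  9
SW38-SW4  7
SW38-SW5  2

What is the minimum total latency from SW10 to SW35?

Running Dijkstra from SW10:
SW10: 0
SW38: 3  (via SW10)
SW5: 5  (via SW10)
SW2: 6  (via SW10)
SW4: 7  (via SW10)
SW14: 7  (via SW38)
SW7: 9  (via SW2)
SW18: 10  (via SW38)
SW35: 11  (via SW7)
Shortest route: SW10 → SW2 → SW7 → SW35 = 11 ms.

11 ms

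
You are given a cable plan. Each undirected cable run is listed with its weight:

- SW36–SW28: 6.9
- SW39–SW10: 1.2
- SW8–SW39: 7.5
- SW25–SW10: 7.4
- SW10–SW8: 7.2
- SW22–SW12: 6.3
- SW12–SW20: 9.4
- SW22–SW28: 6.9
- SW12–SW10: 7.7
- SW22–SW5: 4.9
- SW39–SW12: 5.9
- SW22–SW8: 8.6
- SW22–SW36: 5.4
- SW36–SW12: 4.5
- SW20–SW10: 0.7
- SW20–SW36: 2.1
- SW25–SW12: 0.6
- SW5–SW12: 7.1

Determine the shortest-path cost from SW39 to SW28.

Candidate routes:
SW39–SW10–SW20–SW36–SW22–SW28: 1.2+0.7+2.1+5.4+6.9 = 16.3
SW39–SW10–SW20–SW36–SW28: 1.2+0.7+2.1+6.9 = 10.9
The minimum is 10.9 via SW39–SW10–SW20–SW36–SW28.

10.9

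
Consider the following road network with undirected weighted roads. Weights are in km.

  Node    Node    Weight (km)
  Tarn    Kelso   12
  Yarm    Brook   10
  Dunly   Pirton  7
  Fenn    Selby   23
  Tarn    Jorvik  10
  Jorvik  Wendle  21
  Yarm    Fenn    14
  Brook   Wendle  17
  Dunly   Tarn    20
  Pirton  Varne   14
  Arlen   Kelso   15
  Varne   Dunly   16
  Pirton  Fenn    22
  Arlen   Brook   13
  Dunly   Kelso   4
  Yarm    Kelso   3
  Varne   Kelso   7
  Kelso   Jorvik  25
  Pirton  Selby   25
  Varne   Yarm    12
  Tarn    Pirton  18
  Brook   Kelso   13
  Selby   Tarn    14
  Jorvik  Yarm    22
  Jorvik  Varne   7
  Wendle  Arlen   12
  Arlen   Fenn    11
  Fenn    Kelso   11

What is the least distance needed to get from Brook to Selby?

39 km

Settle nodes by increasing distance from Brook:
Brook: 0
Yarm: 10  (via Brook)
Arlen: 13  (via Brook)
Kelso: 13  (via Brook)
Wendle: 17  (via Brook)
Dunly: 17  (via Kelso)
Varne: 20  (via Kelso)
Fenn: 24  (via Yarm)
Pirton: 24  (via Dunly)
Tarn: 25  (via Kelso)
Jorvik: 27  (via Varne)
Selby: 39  (via Tarn)
Shortest route: Brook–Kelso–Tarn–Selby = 39 km.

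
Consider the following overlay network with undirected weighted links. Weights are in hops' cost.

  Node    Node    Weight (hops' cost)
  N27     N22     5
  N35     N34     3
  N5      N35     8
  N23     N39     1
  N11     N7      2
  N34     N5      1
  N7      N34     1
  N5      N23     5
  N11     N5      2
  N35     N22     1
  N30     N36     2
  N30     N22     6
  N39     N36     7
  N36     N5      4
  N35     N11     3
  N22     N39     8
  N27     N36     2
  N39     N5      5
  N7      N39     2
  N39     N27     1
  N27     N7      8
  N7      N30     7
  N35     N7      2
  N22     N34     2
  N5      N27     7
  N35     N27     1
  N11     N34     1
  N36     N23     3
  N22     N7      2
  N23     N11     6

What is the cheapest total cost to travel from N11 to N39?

4 hops' cost

Candidate routes:
N11 → N34 → N35 → N27 → N39: 1+3+1+1 = 6
N11 → N35 → N27 → N39: 3+1+1 = 5
N11 → N7 → N39: 2+2 = 4
N11 → N7 → N35 → N27 → N39: 2+2+1+1 = 6
Cheapest is N11 → N7 → N39 at 4 hops' cost.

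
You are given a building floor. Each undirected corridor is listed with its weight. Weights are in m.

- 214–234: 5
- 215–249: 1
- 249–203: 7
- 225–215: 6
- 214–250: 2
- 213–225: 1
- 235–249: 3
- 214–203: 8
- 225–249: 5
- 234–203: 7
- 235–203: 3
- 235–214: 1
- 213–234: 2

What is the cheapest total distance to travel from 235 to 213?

8 m

Candidate routes:
235 → 249 → 225 → 213: 3+5+1 = 9
235 → 214 → 234 → 213: 1+5+2 = 8
The minimum is 8 m via 235 → 214 → 234 → 213.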